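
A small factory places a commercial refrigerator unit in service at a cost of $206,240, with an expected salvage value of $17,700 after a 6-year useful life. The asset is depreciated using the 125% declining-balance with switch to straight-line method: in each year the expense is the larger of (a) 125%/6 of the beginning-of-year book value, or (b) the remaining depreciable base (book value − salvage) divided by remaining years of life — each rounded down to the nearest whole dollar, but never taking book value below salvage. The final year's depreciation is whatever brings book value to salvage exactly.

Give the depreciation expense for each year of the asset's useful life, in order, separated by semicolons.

$42,966; $34,015; $27,889; $27,890; $27,890; $27,890

Depreciable base = $206,240 − $17,700 = $188,540.
Year 1: DB = ⌊$206,240 × 125%/6⌋ = $42,966; SL = ⌊$188,540/6⌋ = $31,423 → take DB $42,966. Book value $163,274.
Year 2: DB = ⌊$163,274 × 125%/6⌋ = $34,015; SL = ⌊$145,574/5⌋ = $29,114 → take DB $34,015. Book value $129,259.
Year 3: DB = ⌊$129,259 × 125%/6⌋ = $26,928; SL = ⌊$111,559/4⌋ = $27,889 → take SL $27,889. Book value $101,370.
Year 4: DB = ⌊$101,370 × 125%/6⌋ = $21,118; SL = ⌊$83,670/3⌋ = $27,890 → take SL $27,890. Book value $73,480.
Year 5: DB = ⌊$73,480 × 125%/6⌋ = $15,308; SL = ⌊$55,780/2⌋ = $27,890 → take SL $27,890. Book value $45,590.
Year 6 (final): $45,590 − $17,700 = $27,890. Book value $17,700.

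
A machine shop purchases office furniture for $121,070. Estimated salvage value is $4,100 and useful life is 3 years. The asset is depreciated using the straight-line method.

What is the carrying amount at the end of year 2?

Depreciable base = $121,070 − $4,100 = $116,970.
Annual expense = $116,970 / 3 = $38,990.
End of year 1: book value $82,080.
End of year 2: book value $43,090.

$43,090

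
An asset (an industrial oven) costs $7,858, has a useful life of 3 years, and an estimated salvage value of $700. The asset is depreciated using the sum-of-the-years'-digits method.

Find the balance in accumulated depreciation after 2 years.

$5,965

Depreciable base = $7,858 − $700 = $7,158.
Sum of the years' digits = 3+2+1 = 6.
Year 1: $7,158 × 3/6 = $3,579. Book value $4,279.
Year 2: $7,158 × 2/6 = $2,386. Book value $1,893.
Accumulated through year 2 = $7,858 − $1,893 = $5,965.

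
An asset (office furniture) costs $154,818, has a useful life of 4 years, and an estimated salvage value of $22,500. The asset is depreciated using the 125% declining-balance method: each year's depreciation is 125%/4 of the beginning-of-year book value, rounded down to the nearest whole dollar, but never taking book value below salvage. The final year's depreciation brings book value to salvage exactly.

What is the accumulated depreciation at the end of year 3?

Depreciable base = $154,818 − $22,500 = $132,318.
Year 1: ⌊$154,818 × 125%/4⌋ = $48,380. Book value $106,438.
Year 2: ⌊$106,438 × 125%/4⌋ = $33,261. Book value $73,177.
Year 3: ⌊$73,177 × 125%/4⌋ = $22,867. Book value $50,310.
Accumulated through year 3 = $154,818 − $50,310 = $104,508.

$104,508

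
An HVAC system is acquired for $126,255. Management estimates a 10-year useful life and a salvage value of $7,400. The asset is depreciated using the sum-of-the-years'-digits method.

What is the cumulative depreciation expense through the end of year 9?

$116,694

Depreciable base = $126,255 − $7,400 = $118,855.
Sum of the years' digits = 10+9+8+7+6+5+4+3+2+1 = 55.
Year 1: $118,855 × 10/55 = $21,610. Book value $104,645.
Year 2: $118,855 × 9/55 = $19,449. Book value $85,196.
Year 3: $118,855 × 8/55 = $17,288. Book value $67,908.
Year 4: $118,855 × 7/55 = $15,127. Book value $52,781.
Year 5: $118,855 × 6/55 = $12,966. Book value $39,815.
Year 6: $118,855 × 5/55 = $10,805. Book value $29,010.
Year 7: $118,855 × 4/55 = $8,644. Book value $20,366.
Year 8: $118,855 × 3/55 = $6,483. Book value $13,883.
Year 9: $118,855 × 2/55 = $4,322. Book value $9,561.
Accumulated through year 9 = $126,255 − $9,561 = $116,694.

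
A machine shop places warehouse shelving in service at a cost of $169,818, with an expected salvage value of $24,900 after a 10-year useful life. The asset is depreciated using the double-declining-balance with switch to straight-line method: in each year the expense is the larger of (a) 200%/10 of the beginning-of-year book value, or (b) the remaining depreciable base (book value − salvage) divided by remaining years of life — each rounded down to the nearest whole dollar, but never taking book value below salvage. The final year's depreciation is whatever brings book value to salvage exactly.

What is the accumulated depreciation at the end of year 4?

Depreciable base = $169,818 − $24,900 = $144,918.
Year 1: DB = ⌊$169,818 × 200%/10⌋ = $33,963; SL = ⌊$144,918/10⌋ = $14,491 → take DB $33,963. Book value $135,855.
Year 2: DB = ⌊$135,855 × 200%/10⌋ = $27,171; SL = ⌊$110,955/9⌋ = $12,328 → take DB $27,171. Book value $108,684.
Year 3: DB = ⌊$108,684 × 200%/10⌋ = $21,736; SL = ⌊$83,784/8⌋ = $10,473 → take DB $21,736. Book value $86,948.
Year 4: DB = ⌊$86,948 × 200%/10⌋ = $17,389; SL = ⌊$62,048/7⌋ = $8,864 → take DB $17,389. Book value $69,559.
Accumulated through year 4 = $169,818 − $69,559 = $100,259.

$100,259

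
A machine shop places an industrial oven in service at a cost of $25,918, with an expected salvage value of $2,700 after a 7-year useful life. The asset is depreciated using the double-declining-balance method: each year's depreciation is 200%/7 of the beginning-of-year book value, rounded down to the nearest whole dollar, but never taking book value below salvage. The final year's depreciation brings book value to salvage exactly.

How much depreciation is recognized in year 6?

Depreciable base = $25,918 − $2,700 = $23,218.
Year 1: ⌊$25,918 × 200%/7⌋ = $7,405. Book value $18,513.
Year 2: ⌊$18,513 × 200%/7⌋ = $5,289. Book value $13,224.
Year 3: ⌊$13,224 × 200%/7⌋ = $3,778. Book value $9,446.
Year 4: ⌊$9,446 × 200%/7⌋ = $2,698. Book value $6,748.
Year 5: ⌊$6,748 × 200%/7⌋ = $1,928. Book value $4,820.
Year 6: ⌊$4,820 × 200%/7⌋ = $1,377. Book value $3,443.

$1,377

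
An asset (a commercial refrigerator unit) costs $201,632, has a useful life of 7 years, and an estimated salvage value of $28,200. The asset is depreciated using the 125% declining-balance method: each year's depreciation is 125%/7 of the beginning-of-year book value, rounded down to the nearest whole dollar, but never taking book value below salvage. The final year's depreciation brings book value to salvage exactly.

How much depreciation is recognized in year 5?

Depreciable base = $201,632 − $28,200 = $173,432.
Year 1: ⌊$201,632 × 125%/7⌋ = $36,005. Book value $165,627.
Year 2: ⌊$165,627 × 125%/7⌋ = $29,576. Book value $136,051.
Year 3: ⌊$136,051 × 125%/7⌋ = $24,294. Book value $111,757.
Year 4: ⌊$111,757 × 125%/7⌋ = $19,956. Book value $91,801.
Year 5: ⌊$91,801 × 125%/7⌋ = $16,393. Book value $75,408.

$16,393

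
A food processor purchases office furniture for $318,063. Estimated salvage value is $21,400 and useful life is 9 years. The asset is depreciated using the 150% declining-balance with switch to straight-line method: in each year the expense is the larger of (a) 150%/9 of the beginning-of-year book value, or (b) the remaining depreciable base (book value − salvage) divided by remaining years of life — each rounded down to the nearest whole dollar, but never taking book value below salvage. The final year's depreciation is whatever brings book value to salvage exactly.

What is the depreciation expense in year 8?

$26,398

Depreciable base = $318,063 − $21,400 = $296,663.
Year 1: DB = ⌊$318,063 × 150%/9⌋ = $53,010; SL = ⌊$296,663/9⌋ = $32,962 → take DB $53,010. Book value $265,053.
Year 2: DB = ⌊$265,053 × 150%/9⌋ = $44,175; SL = ⌊$243,653/8⌋ = $30,456 → take DB $44,175. Book value $220,878.
Year 3: DB = ⌊$220,878 × 150%/9⌋ = $36,813; SL = ⌊$199,478/7⌋ = $28,496 → take DB $36,813. Book value $184,065.
Year 4: DB = ⌊$184,065 × 150%/9⌋ = $30,677; SL = ⌊$162,665/6⌋ = $27,110 → take DB $30,677. Book value $153,388.
Year 5: DB = ⌊$153,388 × 150%/9⌋ = $25,564; SL = ⌊$131,988/5⌋ = $26,397 → take SL $26,397. Book value $126,991.
Year 6: DB = ⌊$126,991 × 150%/9⌋ = $21,165; SL = ⌊$105,591/4⌋ = $26,397 → take SL $26,397. Book value $100,594.
Year 7: DB = ⌊$100,594 × 150%/9⌋ = $16,765; SL = ⌊$79,194/3⌋ = $26,398 → take SL $26,398. Book value $74,196.
Year 8: DB = ⌊$74,196 × 150%/9⌋ = $12,366; SL = ⌊$52,796/2⌋ = $26,398 → take SL $26,398. Book value $47,798.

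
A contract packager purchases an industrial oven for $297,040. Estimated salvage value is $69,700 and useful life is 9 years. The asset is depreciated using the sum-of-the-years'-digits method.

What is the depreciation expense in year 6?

$20,208

Depreciable base = $297,040 − $69,700 = $227,340.
Sum of the years' digits = 9+8+7+6+5+4+3+2+1 = 45.
Year 1: $227,340 × 9/45 = $45,468. Book value $251,572.
Year 2: $227,340 × 8/45 = $40,416. Book value $211,156.
Year 3: $227,340 × 7/45 = $35,364. Book value $175,792.
Year 4: $227,340 × 6/45 = $30,312. Book value $145,480.
Year 5: $227,340 × 5/45 = $25,260. Book value $120,220.
Year 6: $227,340 × 4/45 = $20,208. Book value $100,012.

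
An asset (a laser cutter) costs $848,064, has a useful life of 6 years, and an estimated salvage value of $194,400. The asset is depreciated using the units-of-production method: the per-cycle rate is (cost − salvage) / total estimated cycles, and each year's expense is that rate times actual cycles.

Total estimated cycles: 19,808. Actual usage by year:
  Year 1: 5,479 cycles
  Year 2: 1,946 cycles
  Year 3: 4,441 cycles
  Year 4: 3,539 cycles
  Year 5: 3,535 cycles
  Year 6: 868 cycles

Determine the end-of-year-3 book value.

$456,486

Depreciable base = $848,064 − $194,400 = $653,664.
Rate = $653,664 / 19,808 cycles = $33 per cycle.
Year 1: 5,479 × $33 = $180,807. Book value $667,257.
Year 2: 1,946 × $33 = $64,218. Book value $603,039.
Year 3: 4,441 × $33 = $146,553. Book value $456,486.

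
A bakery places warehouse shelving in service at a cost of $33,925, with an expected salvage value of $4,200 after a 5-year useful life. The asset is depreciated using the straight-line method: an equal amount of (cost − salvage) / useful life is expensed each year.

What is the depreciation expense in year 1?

Depreciable base = $33,925 − $4,200 = $29,725.
Annual expense = $29,725 / 5 = $5,945.

$5,945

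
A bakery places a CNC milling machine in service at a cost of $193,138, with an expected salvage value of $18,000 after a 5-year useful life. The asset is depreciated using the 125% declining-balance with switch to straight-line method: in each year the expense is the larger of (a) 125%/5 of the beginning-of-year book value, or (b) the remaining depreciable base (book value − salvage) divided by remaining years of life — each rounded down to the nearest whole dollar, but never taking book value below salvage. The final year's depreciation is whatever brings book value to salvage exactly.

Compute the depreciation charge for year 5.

$30,214

Depreciable base = $193,138 − $18,000 = $175,138.
Year 1: DB = ⌊$193,138 × 125%/5⌋ = $48,284; SL = ⌊$175,138/5⌋ = $35,027 → take DB $48,284. Book value $144,854.
Year 2: DB = ⌊$144,854 × 125%/5⌋ = $36,213; SL = ⌊$126,854/4⌋ = $31,713 → take DB $36,213. Book value $108,641.
Year 3: DB = ⌊$108,641 × 125%/5⌋ = $27,160; SL = ⌊$90,641/3⌋ = $30,213 → take SL $30,213. Book value $78,428.
Year 4: DB = ⌊$78,428 × 125%/5⌋ = $19,607; SL = ⌊$60,428/2⌋ = $30,214 → take SL $30,214. Book value $48,214.
Year 5 (final): $48,214 − $18,000 = $30,214. Book value $18,000.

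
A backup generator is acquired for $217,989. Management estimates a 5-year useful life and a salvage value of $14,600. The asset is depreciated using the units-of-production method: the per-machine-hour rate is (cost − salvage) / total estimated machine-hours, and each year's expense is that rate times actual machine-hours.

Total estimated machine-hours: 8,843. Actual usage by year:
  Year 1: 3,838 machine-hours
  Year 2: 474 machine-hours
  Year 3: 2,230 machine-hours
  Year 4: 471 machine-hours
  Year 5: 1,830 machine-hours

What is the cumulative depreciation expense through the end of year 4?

$161,299

Depreciable base = $217,989 − $14,600 = $203,389.
Rate = $203,389 / 8,843 machine-hours = $23 per machine-hour.
Year 1: 3,838 × $23 = $88,274. Book value $129,715.
Year 2: 474 × $23 = $10,902. Book value $118,813.
Year 3: 2,230 × $23 = $51,290. Book value $67,523.
Year 4: 471 × $23 = $10,833. Book value $56,690.
Accumulated through year 4 = $217,989 − $56,690 = $161,299.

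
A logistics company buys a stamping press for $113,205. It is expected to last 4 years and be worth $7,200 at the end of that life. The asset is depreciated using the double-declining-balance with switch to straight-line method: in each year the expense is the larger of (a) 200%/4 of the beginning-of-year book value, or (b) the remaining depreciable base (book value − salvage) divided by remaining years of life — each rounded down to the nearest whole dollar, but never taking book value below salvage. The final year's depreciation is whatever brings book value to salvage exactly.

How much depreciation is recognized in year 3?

$14,151

Depreciable base = $113,205 − $7,200 = $106,005.
Year 1: DB = ⌊$113,205 × 200%/4⌋ = $56,602; SL = ⌊$106,005/4⌋ = $26,501 → take DB $56,602. Book value $56,603.
Year 2: DB = ⌊$56,603 × 200%/4⌋ = $28,301; SL = ⌊$49,403/3⌋ = $16,467 → take DB $28,301. Book value $28,302.
Year 3: DB = ⌊$28,302 × 200%/4⌋ = $14,151; SL = ⌊$21,102/2⌋ = $10,551 → take DB $14,151. Book value $14,151.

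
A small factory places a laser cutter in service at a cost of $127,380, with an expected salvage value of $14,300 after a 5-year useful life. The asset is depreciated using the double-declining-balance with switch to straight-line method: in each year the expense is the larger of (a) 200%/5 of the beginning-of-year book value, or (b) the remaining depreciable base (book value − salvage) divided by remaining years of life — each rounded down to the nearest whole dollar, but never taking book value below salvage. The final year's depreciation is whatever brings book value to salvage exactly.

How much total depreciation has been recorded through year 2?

$81,523

Depreciable base = $127,380 − $14,300 = $113,080.
Year 1: DB = ⌊$127,380 × 200%/5⌋ = $50,952; SL = ⌊$113,080/5⌋ = $22,616 → take DB $50,952. Book value $76,428.
Year 2: DB = ⌊$76,428 × 200%/5⌋ = $30,571; SL = ⌊$62,128/4⌋ = $15,532 → take DB $30,571. Book value $45,857.
Accumulated through year 2 = $127,380 − $45,857 = $81,523.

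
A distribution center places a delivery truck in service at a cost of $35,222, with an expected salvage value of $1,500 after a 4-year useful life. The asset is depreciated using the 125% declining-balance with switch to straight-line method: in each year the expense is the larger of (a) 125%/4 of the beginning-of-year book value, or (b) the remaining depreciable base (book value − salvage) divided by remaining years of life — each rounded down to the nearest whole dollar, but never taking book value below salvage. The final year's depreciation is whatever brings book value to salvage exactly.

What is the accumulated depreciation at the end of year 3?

Depreciable base = $35,222 − $1,500 = $33,722.
Year 1: DB = ⌊$35,222 × 125%/4⌋ = $11,006; SL = ⌊$33,722/4⌋ = $8,430 → take DB $11,006. Book value $24,216.
Year 2: DB = ⌊$24,216 × 125%/4⌋ = $7,567; SL = ⌊$22,716/3⌋ = $7,572 → take SL $7,572. Book value $16,644.
Year 3: DB = ⌊$16,644 × 125%/4⌋ = $5,201; SL = ⌊$15,144/2⌋ = $7,572 → take SL $7,572. Book value $9,072.
Accumulated through year 3 = $35,222 − $9,072 = $26,150.

$26,150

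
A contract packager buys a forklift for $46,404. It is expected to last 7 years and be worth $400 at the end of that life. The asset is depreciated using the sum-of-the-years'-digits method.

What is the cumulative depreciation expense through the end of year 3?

Depreciable base = $46,404 − $400 = $46,004.
Sum of the years' digits = 7+6+5+4+3+2+1 = 28.
Year 1: $46,004 × 7/28 = $11,501. Book value $34,903.
Year 2: $46,004 × 6/28 = $9,858. Book value $25,045.
Year 3: $46,004 × 5/28 = $8,215. Book value $16,830.
Accumulated through year 3 = $46,404 − $16,830 = $29,574.

$29,574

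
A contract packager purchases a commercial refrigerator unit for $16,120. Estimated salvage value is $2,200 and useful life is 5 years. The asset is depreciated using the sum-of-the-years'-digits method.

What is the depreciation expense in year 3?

Depreciable base = $16,120 − $2,200 = $13,920.
Sum of the years' digits = 5+4+3+2+1 = 15.
Year 1: $13,920 × 5/15 = $4,640. Book value $11,480.
Year 2: $13,920 × 4/15 = $3,712. Book value $7,768.
Year 3: $13,920 × 3/15 = $2,784. Book value $4,984.

$2,784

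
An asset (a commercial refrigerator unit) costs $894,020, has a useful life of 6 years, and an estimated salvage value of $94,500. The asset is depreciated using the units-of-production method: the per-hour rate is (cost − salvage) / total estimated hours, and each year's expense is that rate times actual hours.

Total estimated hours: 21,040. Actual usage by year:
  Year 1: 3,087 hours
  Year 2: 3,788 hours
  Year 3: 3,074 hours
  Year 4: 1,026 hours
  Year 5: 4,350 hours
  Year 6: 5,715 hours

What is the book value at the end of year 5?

$311,670

Depreciable base = $894,020 − $94,500 = $799,520.
Rate = $799,520 / 21,040 hours = $38 per hour.
Year 1: 3,087 × $38 = $117,306. Book value $776,714.
Year 2: 3,788 × $38 = $143,944. Book value $632,770.
Year 3: 3,074 × $38 = $116,812. Book value $515,958.
Year 4: 1,026 × $38 = $38,988. Book value $476,970.
Year 5: 4,350 × $38 = $165,300. Book value $311,670.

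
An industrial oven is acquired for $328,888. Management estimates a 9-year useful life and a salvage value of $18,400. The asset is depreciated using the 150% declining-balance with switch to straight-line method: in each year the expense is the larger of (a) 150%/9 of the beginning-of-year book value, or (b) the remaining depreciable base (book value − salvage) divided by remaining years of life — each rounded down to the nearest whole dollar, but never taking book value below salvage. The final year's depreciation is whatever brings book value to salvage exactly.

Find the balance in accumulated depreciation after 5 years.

Depreciable base = $328,888 − $18,400 = $310,488.
Year 1: DB = ⌊$328,888 × 150%/9⌋ = $54,814; SL = ⌊$310,488/9⌋ = $34,498 → take DB $54,814. Book value $274,074.
Year 2: DB = ⌊$274,074 × 150%/9⌋ = $45,679; SL = ⌊$255,674/8⌋ = $31,959 → take DB $45,679. Book value $228,395.
Year 3: DB = ⌊$228,395 × 150%/9⌋ = $38,065; SL = ⌊$209,995/7⌋ = $29,999 → take DB $38,065. Book value $190,330.
Year 4: DB = ⌊$190,330 × 150%/9⌋ = $31,721; SL = ⌊$171,930/6⌋ = $28,655 → take DB $31,721. Book value $158,609.
Year 5: DB = ⌊$158,609 × 150%/9⌋ = $26,434; SL = ⌊$140,209/5⌋ = $28,041 → take SL $28,041. Book value $130,568.
Accumulated through year 5 = $328,888 − $130,568 = $198,320.

$198,320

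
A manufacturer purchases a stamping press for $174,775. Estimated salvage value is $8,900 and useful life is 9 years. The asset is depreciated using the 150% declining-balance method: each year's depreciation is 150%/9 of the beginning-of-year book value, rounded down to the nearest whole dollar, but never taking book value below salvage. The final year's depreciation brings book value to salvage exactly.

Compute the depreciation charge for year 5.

$14,047

Depreciable base = $174,775 − $8,900 = $165,875.
Year 1: ⌊$174,775 × 150%/9⌋ = $29,129. Book value $145,646.
Year 2: ⌊$145,646 × 150%/9⌋ = $24,274. Book value $121,372.
Year 3: ⌊$121,372 × 150%/9⌋ = $20,228. Book value $101,144.
Year 4: ⌊$101,144 × 150%/9⌋ = $16,857. Book value $84,287.
Year 5: ⌊$84,287 × 150%/9⌋ = $14,047. Book value $70,240.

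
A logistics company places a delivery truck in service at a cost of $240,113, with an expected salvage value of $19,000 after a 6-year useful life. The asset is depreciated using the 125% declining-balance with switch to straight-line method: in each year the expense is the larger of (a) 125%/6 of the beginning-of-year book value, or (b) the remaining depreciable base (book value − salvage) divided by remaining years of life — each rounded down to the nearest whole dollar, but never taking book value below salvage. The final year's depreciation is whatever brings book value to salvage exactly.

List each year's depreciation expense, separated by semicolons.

Depreciable base = $240,113 − $19,000 = $221,113.
Year 1: DB = ⌊$240,113 × 125%/6⌋ = $50,023; SL = ⌊$221,113/6⌋ = $36,852 → take DB $50,023. Book value $190,090.
Year 2: DB = ⌊$190,090 × 125%/6⌋ = $39,602; SL = ⌊$171,090/5⌋ = $34,218 → take DB $39,602. Book value $150,488.
Year 3: DB = ⌊$150,488 × 125%/6⌋ = $31,351; SL = ⌊$131,488/4⌋ = $32,872 → take SL $32,872. Book value $117,616.
Year 4: DB = ⌊$117,616 × 125%/6⌋ = $24,503; SL = ⌊$98,616/3⌋ = $32,872 → take SL $32,872. Book value $84,744.
Year 5: DB = ⌊$84,744 × 125%/6⌋ = $17,655; SL = ⌊$65,744/2⌋ = $32,872 → take SL $32,872. Book value $51,872.
Year 6 (final): $51,872 − $19,000 = $32,872. Book value $19,000.

$50,023; $39,602; $32,872; $32,872; $32,872; $32,872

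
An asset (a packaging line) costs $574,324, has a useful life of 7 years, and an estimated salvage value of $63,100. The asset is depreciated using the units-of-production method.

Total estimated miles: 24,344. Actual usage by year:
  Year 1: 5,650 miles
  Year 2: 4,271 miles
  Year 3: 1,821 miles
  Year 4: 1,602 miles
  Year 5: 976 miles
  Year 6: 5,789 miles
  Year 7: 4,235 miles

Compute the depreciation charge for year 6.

Depreciable base = $574,324 − $63,100 = $511,224.
Rate = $511,224 / 24,344 miles = $21 per mile.
Year 1: 5,650 × $21 = $118,650. Book value $455,674.
Year 2: 4,271 × $21 = $89,691. Book value $365,983.
Year 3: 1,821 × $21 = $38,241. Book value $327,742.
Year 4: 1,602 × $21 = $33,642. Book value $294,100.
Year 5: 976 × $21 = $20,496. Book value $273,604.
Year 6: 5,789 × $21 = $121,569. Book value $152,035.

$121,569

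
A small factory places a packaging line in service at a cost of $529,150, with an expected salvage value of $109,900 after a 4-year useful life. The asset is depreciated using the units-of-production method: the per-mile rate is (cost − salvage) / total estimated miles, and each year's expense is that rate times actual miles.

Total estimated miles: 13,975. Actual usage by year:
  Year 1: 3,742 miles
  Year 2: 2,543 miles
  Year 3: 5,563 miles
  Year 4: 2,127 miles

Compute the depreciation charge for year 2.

$76,290

Depreciable base = $529,150 − $109,900 = $419,250.
Rate = $419,250 / 13,975 miles = $30 per mile.
Year 1: 3,742 × $30 = $112,260. Book value $416,890.
Year 2: 2,543 × $30 = $76,290. Book value $340,600.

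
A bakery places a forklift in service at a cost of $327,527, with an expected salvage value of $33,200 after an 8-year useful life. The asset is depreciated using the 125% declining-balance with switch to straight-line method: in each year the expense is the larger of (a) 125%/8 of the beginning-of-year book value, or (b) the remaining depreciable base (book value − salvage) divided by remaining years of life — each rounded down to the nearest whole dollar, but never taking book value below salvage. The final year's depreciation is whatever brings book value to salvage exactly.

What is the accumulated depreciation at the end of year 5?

Depreciable base = $327,527 − $33,200 = $294,327.
Year 1: DB = ⌊$327,527 × 125%/8⌋ = $51,176; SL = ⌊$294,327/8⌋ = $36,790 → take DB $51,176. Book value $276,351.
Year 2: DB = ⌊$276,351 × 125%/8⌋ = $43,179; SL = ⌊$243,151/7⌋ = $34,735 → take DB $43,179. Book value $233,172.
Year 3: DB = ⌊$233,172 × 125%/8⌋ = $36,433; SL = ⌊$199,972/6⌋ = $33,328 → take DB $36,433. Book value $196,739.
Year 4: DB = ⌊$196,739 × 125%/8⌋ = $30,740; SL = ⌊$163,539/5⌋ = $32,707 → take SL $32,707. Book value $164,032.
Year 5: DB = ⌊$164,032 × 125%/8⌋ = $25,630; SL = ⌊$130,832/4⌋ = $32,708 → take SL $32,708. Book value $131,324.
Accumulated through year 5 = $327,527 − $131,324 = $196,203.

$196,203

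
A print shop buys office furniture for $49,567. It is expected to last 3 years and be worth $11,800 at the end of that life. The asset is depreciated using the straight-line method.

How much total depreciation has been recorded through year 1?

Depreciable base = $49,567 − $11,800 = $37,767.
Annual expense = $37,767 / 3 = $12,589.
End of year 1: book value $36,978.
Accumulated through year 1 = $49,567 − $36,978 = $12,589.

$12,589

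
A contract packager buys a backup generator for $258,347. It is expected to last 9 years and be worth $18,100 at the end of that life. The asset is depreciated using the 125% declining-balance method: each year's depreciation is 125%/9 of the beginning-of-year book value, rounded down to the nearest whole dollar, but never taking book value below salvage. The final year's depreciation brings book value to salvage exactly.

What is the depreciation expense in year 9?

Depreciable base = $258,347 − $18,100 = $240,247.
Year 1: ⌊$258,347 × 125%/9⌋ = $35,881. Book value $222,466.
Year 2: ⌊$222,466 × 125%/9⌋ = $30,898. Book value $191,568.
Year 3: ⌊$191,568 × 125%/9⌋ = $26,606. Book value $164,962.
Year 4: ⌊$164,962 × 125%/9⌋ = $22,911. Book value $142,051.
Year 5: ⌊$142,051 × 125%/9⌋ = $19,729. Book value $122,322.
Year 6: ⌊$122,322 × 125%/9⌋ = $16,989. Book value $105,333.
Year 7: ⌊$105,333 × 125%/9⌋ = $14,629. Book value $90,704.
Year 8: ⌊$90,704 × 125%/9⌋ = $12,597. Book value $78,107.
Year 9 (final): $78,107 − $18,100 = $60,007. Book value $18,100.

$60,007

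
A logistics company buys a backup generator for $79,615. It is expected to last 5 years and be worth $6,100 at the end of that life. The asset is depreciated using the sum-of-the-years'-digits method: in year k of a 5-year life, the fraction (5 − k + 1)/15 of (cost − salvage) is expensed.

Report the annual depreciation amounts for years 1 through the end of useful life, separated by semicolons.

$24,505; $19,604; $14,703; $9,802; $4,901

Depreciable base = $79,615 − $6,100 = $73,515.
Sum of the years' digits = 5+4+3+2+1 = 15.
Year 1: $73,515 × 5/15 = $24,505. Book value $55,110.
Year 2: $73,515 × 4/15 = $19,604. Book value $35,506.
Year 3: $73,515 × 3/15 = $14,703. Book value $20,803.
Year 4: $73,515 × 2/15 = $9,802. Book value $11,001.
Year 5: $73,515 × 1/15 = $4,901. Book value $6,100.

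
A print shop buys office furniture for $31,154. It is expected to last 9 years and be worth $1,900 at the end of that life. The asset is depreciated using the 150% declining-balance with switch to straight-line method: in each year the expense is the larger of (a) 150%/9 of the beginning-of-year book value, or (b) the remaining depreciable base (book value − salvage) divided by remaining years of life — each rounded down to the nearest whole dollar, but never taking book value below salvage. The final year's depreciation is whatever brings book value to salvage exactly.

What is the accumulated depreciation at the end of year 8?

Depreciable base = $31,154 − $1,900 = $29,254.
Year 1: DB = ⌊$31,154 × 150%/9⌋ = $5,192; SL = ⌊$29,254/9⌋ = $3,250 → take DB $5,192. Book value $25,962.
Year 2: DB = ⌊$25,962 × 150%/9⌋ = $4,327; SL = ⌊$24,062/8⌋ = $3,007 → take DB $4,327. Book value $21,635.
Year 3: DB = ⌊$21,635 × 150%/9⌋ = $3,605; SL = ⌊$19,735/7⌋ = $2,819 → take DB $3,605. Book value $18,030.
Year 4: DB = ⌊$18,030 × 150%/9⌋ = $3,005; SL = ⌊$16,130/6⌋ = $2,688 → take DB $3,005. Book value $15,025.
Year 5: DB = ⌊$15,025 × 150%/9⌋ = $2,504; SL = ⌊$13,125/5⌋ = $2,625 → take SL $2,625. Book value $12,400.
Year 6: DB = ⌊$12,400 × 150%/9⌋ = $2,066; SL = ⌊$10,500/4⌋ = $2,625 → take SL $2,625. Book value $9,775.
Year 7: DB = ⌊$9,775 × 150%/9⌋ = $1,629; SL = ⌊$7,875/3⌋ = $2,625 → take SL $2,625. Book value $7,150.
Year 8: DB = ⌊$7,150 × 150%/9⌋ = $1,191; SL = ⌊$5,250/2⌋ = $2,625 → take SL $2,625. Book value $4,525.
Accumulated through year 8 = $31,154 − $4,525 = $26,629.

$26,629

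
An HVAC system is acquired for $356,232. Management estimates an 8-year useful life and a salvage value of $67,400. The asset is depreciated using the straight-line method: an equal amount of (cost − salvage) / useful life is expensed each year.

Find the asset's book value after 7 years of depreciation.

Depreciable base = $356,232 − $67,400 = $288,832.
Annual expense = $288,832 / 8 = $36,104.
End of year 1: book value $320,128.
End of year 2: book value $284,024.
End of year 3: book value $247,920.
End of year 4: book value $211,816.
End of year 5: book value $175,712.
End of year 6: book value $139,608.
End of year 7: book value $103,504.

$103,504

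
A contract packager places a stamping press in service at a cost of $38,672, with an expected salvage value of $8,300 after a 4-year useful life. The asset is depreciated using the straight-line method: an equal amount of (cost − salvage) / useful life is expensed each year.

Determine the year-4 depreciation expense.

$7,593

Depreciable base = $38,672 − $8,300 = $30,372.
Annual expense = $30,372 / 4 = $7,593.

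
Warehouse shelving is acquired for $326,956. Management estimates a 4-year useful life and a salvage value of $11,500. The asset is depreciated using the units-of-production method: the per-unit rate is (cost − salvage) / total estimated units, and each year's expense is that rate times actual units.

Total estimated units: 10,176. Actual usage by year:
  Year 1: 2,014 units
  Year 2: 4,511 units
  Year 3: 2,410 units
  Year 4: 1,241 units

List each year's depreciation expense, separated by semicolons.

Depreciable base = $326,956 − $11,500 = $315,456.
Rate = $315,456 / 10,176 units = $31 per unit.
Year 1: 2,014 × $31 = $62,434. Book value $264,522.
Year 2: 4,511 × $31 = $139,841. Book value $124,681.
Year 3: 2,410 × $31 = $74,710. Book value $49,971.
Year 4: 1,241 × $31 = $38,471. Book value $11,500.

$62,434; $139,841; $74,710; $38,471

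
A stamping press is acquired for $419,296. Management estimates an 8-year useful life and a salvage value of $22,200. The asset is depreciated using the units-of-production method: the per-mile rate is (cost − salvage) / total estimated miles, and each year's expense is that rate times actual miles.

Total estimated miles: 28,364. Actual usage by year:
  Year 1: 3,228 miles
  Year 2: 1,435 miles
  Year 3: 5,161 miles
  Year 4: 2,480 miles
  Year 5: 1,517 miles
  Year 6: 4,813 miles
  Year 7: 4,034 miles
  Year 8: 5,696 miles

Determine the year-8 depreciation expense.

$79,744

Depreciable base = $419,296 − $22,200 = $397,096.
Rate = $397,096 / 28,364 miles = $14 per mile.
Year 1: 3,228 × $14 = $45,192. Book value $374,104.
Year 2: 1,435 × $14 = $20,090. Book value $354,014.
Year 3: 5,161 × $14 = $72,254. Book value $281,760.
Year 4: 2,480 × $14 = $34,720. Book value $247,040.
Year 5: 1,517 × $14 = $21,238. Book value $225,802.
Year 6: 4,813 × $14 = $67,382. Book value $158,420.
Year 7: 4,034 × $14 = $56,476. Book value $101,944.
Year 8: 5,696 × $14 = $79,744. Book value $22,200.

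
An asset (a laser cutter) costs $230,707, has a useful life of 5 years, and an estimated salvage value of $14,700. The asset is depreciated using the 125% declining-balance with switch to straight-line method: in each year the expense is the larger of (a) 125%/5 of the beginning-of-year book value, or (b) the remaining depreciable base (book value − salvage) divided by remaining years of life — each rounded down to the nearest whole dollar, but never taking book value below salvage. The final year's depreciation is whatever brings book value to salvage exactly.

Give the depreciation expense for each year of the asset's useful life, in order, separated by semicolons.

$57,676; $43,257; $38,358; $38,358; $38,358

Depreciable base = $230,707 − $14,700 = $216,007.
Year 1: DB = ⌊$230,707 × 125%/5⌋ = $57,676; SL = ⌊$216,007/5⌋ = $43,201 → take DB $57,676. Book value $173,031.
Year 2: DB = ⌊$173,031 × 125%/5⌋ = $43,257; SL = ⌊$158,331/4⌋ = $39,582 → take DB $43,257. Book value $129,774.
Year 3: DB = ⌊$129,774 × 125%/5⌋ = $32,443; SL = ⌊$115,074/3⌋ = $38,358 → take SL $38,358. Book value $91,416.
Year 4: DB = ⌊$91,416 × 125%/5⌋ = $22,854; SL = ⌊$76,716/2⌋ = $38,358 → take SL $38,358. Book value $53,058.
Year 5 (final): $53,058 − $14,700 = $38,358. Book value $14,700.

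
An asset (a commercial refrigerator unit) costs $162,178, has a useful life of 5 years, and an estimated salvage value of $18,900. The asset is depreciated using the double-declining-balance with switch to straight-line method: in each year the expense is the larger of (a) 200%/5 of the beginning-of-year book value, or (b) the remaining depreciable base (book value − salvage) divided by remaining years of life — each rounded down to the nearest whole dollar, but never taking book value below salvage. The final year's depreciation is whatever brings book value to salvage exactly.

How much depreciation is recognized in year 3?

Depreciable base = $162,178 − $18,900 = $143,278.
Year 1: DB = ⌊$162,178 × 200%/5⌋ = $64,871; SL = ⌊$143,278/5⌋ = $28,655 → take DB $64,871. Book value $97,307.
Year 2: DB = ⌊$97,307 × 200%/5⌋ = $38,922; SL = ⌊$78,407/4⌋ = $19,601 → take DB $38,922. Book value $58,385.
Year 3: DB = ⌊$58,385 × 200%/5⌋ = $23,354; SL = ⌊$39,485/3⌋ = $13,161 → take DB $23,354. Book value $35,031.

$23,354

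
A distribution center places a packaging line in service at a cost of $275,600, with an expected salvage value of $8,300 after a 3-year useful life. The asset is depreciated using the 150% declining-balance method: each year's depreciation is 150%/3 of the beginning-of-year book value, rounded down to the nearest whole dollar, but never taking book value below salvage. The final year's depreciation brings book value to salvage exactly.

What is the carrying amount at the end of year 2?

$68,900

Depreciable base = $275,600 − $8,300 = $267,300.
Year 1: ⌊$275,600 × 150%/3⌋ = $137,800. Book value $137,800.
Year 2: ⌊$137,800 × 150%/3⌋ = $68,900. Book value $68,900.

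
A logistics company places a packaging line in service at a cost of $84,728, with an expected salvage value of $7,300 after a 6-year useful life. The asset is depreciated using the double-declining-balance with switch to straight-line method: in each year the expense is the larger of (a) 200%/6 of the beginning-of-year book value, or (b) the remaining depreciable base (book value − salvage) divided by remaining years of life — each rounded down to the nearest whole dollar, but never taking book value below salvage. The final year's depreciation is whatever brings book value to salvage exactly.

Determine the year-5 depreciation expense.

Depreciable base = $84,728 − $7,300 = $77,428.
Year 1: DB = ⌊$84,728 × 200%/6⌋ = $28,242; SL = ⌊$77,428/6⌋ = $12,904 → take DB $28,242. Book value $56,486.
Year 2: DB = ⌊$56,486 × 200%/6⌋ = $18,828; SL = ⌊$49,186/5⌋ = $9,837 → take DB $18,828. Book value $37,658.
Year 3: DB = ⌊$37,658 × 200%/6⌋ = $12,552; SL = ⌊$30,358/4⌋ = $7,589 → take DB $12,552. Book value $25,106.
Year 4: DB = ⌊$25,106 × 200%/6⌋ = $8,368; SL = ⌊$17,806/3⌋ = $5,935 → take DB $8,368. Book value $16,738.
Year 5: DB = ⌊$16,738 × 200%/6⌋ = $5,579; SL = ⌊$9,438/2⌋ = $4,719 → take DB $5,579. Book value $11,159.

$5,579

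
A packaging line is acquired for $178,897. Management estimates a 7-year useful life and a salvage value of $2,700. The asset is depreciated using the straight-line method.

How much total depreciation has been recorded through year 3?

$75,513

Depreciable base = $178,897 − $2,700 = $176,197.
Annual expense = $176,197 / 7 = $25,171.
End of year 1: book value $153,726.
End of year 2: book value $128,555.
End of year 3: book value $103,384.
Accumulated through year 3 = $178,897 − $103,384 = $75,513.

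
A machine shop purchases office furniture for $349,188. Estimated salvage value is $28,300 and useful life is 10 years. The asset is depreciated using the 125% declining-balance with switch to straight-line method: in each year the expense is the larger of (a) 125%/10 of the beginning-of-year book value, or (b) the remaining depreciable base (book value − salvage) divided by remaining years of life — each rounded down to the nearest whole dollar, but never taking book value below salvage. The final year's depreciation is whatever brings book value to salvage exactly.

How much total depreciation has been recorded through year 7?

$232,760

Depreciable base = $349,188 − $28,300 = $320,888.
Year 1: DB = ⌊$349,188 × 125%/10⌋ = $43,648; SL = ⌊$320,888/10⌋ = $32,088 → take DB $43,648. Book value $305,540.
Year 2: DB = ⌊$305,540 × 125%/10⌋ = $38,192; SL = ⌊$277,240/9⌋ = $30,804 → take DB $38,192. Book value $267,348.
Year 3: DB = ⌊$267,348 × 125%/10⌋ = $33,418; SL = ⌊$239,048/8⌋ = $29,881 → take DB $33,418. Book value $233,930.
Year 4: DB = ⌊$233,930 × 125%/10⌋ = $29,241; SL = ⌊$205,630/7⌋ = $29,375 → take SL $29,375. Book value $204,555.
Year 5: DB = ⌊$204,555 × 125%/10⌋ = $25,569; SL = ⌊$176,255/6⌋ = $29,375 → take SL $29,375. Book value $175,180.
Year 6: DB = ⌊$175,180 × 125%/10⌋ = $21,897; SL = ⌊$146,880/5⌋ = $29,376 → take SL $29,376. Book value $145,804.
Year 7: DB = ⌊$145,804 × 125%/10⌋ = $18,225; SL = ⌊$117,504/4⌋ = $29,376 → take SL $29,376. Book value $116,428.
Accumulated through year 7 = $349,188 − $116,428 = $232,760.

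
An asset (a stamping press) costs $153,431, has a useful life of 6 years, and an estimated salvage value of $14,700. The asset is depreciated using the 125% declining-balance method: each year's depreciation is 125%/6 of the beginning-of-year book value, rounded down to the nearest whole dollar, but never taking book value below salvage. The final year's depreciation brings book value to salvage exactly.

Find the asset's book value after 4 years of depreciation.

Depreciable base = $153,431 − $14,700 = $138,731.
Year 1: ⌊$153,431 × 125%/6⌋ = $31,964. Book value $121,467.
Year 2: ⌊$121,467 × 125%/6⌋ = $25,305. Book value $96,162.
Year 3: ⌊$96,162 × 125%/6⌋ = $20,033. Book value $76,129.
Year 4: ⌊$76,129 × 125%/6⌋ = $15,860. Book value $60,269.

$60,269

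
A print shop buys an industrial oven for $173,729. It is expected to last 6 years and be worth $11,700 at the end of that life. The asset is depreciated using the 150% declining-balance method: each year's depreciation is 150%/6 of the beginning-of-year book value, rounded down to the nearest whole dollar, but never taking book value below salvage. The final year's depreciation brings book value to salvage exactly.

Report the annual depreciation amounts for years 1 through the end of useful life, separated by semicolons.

$43,432; $32,574; $24,430; $18,323; $13,742; $29,528

Depreciable base = $173,729 − $11,700 = $162,029.
Year 1: ⌊$173,729 × 150%/6⌋ = $43,432. Book value $130,297.
Year 2: ⌊$130,297 × 150%/6⌋ = $32,574. Book value $97,723.
Year 3: ⌊$97,723 × 150%/6⌋ = $24,430. Book value $73,293.
Year 4: ⌊$73,293 × 150%/6⌋ = $18,323. Book value $54,970.
Year 5: ⌊$54,970 × 150%/6⌋ = $13,742. Book value $41,228.
Year 6 (final): $41,228 − $11,700 = $29,528. Book value $11,700.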